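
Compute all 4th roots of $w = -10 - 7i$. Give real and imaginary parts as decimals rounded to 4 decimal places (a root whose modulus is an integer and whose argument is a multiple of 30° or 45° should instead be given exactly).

|w| = sqrt(149) ≈ 12.206556, arg(w) ≈ 214.992020°
Root modulus = sqrt(149)^(1/4) ≈ 1.869168
Root arguments: θ_k = (arg(w) + 360°k)/4 for k = 0, 1, ..., 3
Compute each root as (root modulus)(cos θ_k + i sin θ_k) using full-precision intermediates, then round to 4 decimal places.
Roots: 1.1053 + 1.5073i, -1.5073 + 1.1053i, -1.1053 - 1.5073i, 1.5073 - 1.1053i


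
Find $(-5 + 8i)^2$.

(a + bi)^2 = a^2 - b^2 + 2abi
= (-5)^2 - 8^2 + 2*(-5)*8i
= -39 - 80i


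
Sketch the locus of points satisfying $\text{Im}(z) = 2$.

Im(z) = y where z = x + yi; the equation y = 2 is satisfied by all points with that y-coordinate
Locus: Horizontal line y = 2


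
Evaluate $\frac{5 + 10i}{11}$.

Divisor is real, so divide each part by 11:
= 5/11 + (10/11)i


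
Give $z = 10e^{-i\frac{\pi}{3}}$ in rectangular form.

a = r cos θ = 10 * 1/2 = 5
b = r sin θ = 10 * -sqrt(3)/2 = -5*sqrt(3)
z = 5 - 5*sqrt(3)i


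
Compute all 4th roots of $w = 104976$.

|w| = 104976, arg(w) = 0°
Root modulus = 104976^(1/4) = 18
Root arguments: θ_k = (0° + 360°k)/4 for k = 0, 1, ..., 3
Roots: 18, 18i, -18, -18i


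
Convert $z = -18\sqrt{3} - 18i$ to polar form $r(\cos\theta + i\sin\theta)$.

r = |z| = sqrt(a^2 + b^2) = sqrt((-18*sqrt(3))^2 + (-18)^2) = sqrt(972 + 324) = sqrt(1296) = 36
θ = arctan(b/a) = arctan(-18/-31.1769) (quadrant-adjusted) = 210°
z = 36(cos 210° + i sin 210°)


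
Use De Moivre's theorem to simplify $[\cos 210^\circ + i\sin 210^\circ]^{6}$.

By De Moivre: z^n = r^n(cos(nθ) + i sin(nθ))
= 1^6(cos(6*210°) + i sin(6*210°))
= 1(cos 180° + i sin 180°)
= -1


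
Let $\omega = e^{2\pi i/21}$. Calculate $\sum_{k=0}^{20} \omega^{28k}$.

Let ζ = ω^28 = e^(2πi·28/21). Since 21 ∤ 28, ζ ≠ 1.
Sum = Σ_{k=0}^{20} ζ^k = (ζ^21 - 1)/(ζ - 1) = (ω^{28·21} - 1)/(ζ - 1) = (1 - 1)/(ζ - 1) = 0


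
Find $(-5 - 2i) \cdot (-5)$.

(a1*a2 - b1*b2) + (a1*b2 + b1*a2)i
= (25 - 0) + (0 + 10)i
= 25 + 10i


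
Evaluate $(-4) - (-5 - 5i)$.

(-4 - (-5)) + (0 - (-5))i = 1 + 5i


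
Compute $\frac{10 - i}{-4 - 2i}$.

Multiply numerator and denominator by conjugate (-4 + 2i):
= (10 - i)(-4 + 2i) / ((-4)^2 + (-2)^2)
= (-38 + 24i) / 20
Divide through by 2: (-19 + 12i) / 10
= -19/10 + (6/5)i


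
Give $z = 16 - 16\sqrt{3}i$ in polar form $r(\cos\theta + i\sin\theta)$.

r = |z| = sqrt(a^2 + b^2) = sqrt((16)^2 + (-16*sqrt(3))^2) = sqrt(256 + 768) = sqrt(1024) = 32
θ = arctan(b/a) = arctan(-27.7128/16) (quadrant-adjusted) = 300°
z = 32(cos 300° + i sin 300°)


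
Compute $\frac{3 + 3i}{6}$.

Divisor is real, so divide each part by 6:
= 1/2 + (1/2)i


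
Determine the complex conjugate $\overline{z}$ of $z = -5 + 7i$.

If z = a + bi, then conjugate(z) = a - bi
conjugate(-5 + 7i) = -5 - 7i


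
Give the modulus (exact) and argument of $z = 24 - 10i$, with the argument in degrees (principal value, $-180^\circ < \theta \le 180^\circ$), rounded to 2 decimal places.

|z| = sqrt(24^2 + (-10)^2) = 26
arg(z) = arctan(b/a) = arctan(-10/24) (quadrant-adjusted) = -22.62°


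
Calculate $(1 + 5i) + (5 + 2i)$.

(1 + 5) + (5 + 2)i = 6 + 7i


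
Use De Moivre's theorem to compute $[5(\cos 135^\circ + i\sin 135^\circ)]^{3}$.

By De Moivre: z^n = r^n(cos(nθ) + i sin(nθ))
= 5^3(cos(3*135°) + i sin(3*135°))
= 125(cos 45° + i sin 45°)
= 125*sqrt(2)/2 + (125*sqrt(2)/2)i


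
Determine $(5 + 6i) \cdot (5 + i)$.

(a1*a2 - b1*b2) + (a1*b2 + b1*a2)i
= (25 - 6) + (5 + 30)i
= 19 + 35i


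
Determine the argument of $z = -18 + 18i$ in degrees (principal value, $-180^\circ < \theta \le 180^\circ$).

θ = arctan(b/a) = arctan(18/-18) (quadrant-adjusted) = 135°


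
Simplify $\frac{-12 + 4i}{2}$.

Divisor is real, so divide each part by 2:
= -6 + 2i


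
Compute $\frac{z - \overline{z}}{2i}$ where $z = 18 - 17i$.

z - conjugate(z) = 2bi
(z - conjugate(z))/(2i) = 2bi/(2i) = b = -17


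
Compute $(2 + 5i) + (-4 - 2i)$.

(2 + (-4)) + (5 + (-2))i = -2 + 3i


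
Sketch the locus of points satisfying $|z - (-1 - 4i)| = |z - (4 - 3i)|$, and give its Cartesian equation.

|z - z1| = |z - z2| means z is equidistant from z1 and z2,
i.e. the perpendicular bisector of the segment from (-1, -4) to (4, -3) (midpoint (3/2, -7/2)).
With z = x + yi, square both sides:
(x - (-1))^2 + (y - (-4))^2 = (x - 4)^2 + (y - (-3))^2
The x^2 and y^2 terms cancel: 10x + 2y = 25 - 17 = 8
Simplify: 5x + y = 4
Locus: Perpendicular bisector of the segment from (-1, -4) to (4, -3): the line 5x + y = 4


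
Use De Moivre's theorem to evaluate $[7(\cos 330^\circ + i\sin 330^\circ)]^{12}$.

By De Moivre: z^n = r^n(cos(nθ) + i sin(nθ))
= 7^12(cos(12*330°) + i sin(12*330°))
= 13841287201(cos 0° + i sin 0°)
= 13841287201


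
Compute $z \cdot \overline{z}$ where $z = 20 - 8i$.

z * conjugate(z) = |z|^2 = a^2 + b^2
= 20^2 + (-8)^2 = 464


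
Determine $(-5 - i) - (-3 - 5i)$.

(-5 - (-3)) + (-1 - (-5))i = -2 + 4i


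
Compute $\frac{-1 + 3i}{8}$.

Divisor is real, so divide each part by 8:
= -1/8 + (3/8)i


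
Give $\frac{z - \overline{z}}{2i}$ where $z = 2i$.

z - conjugate(z) = 2bi
(z - conjugate(z))/(2i) = 2bi/(2i) = b = 2


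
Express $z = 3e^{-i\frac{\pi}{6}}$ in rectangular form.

a = r cos θ = 3 * sqrt(3)/2 = 3*sqrt(3)/2
b = r sin θ = 3 * -1/2 = -3/2
z = 3*sqrt(3)/2 - (3/2)i


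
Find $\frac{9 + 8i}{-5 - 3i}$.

Multiply numerator and denominator by conjugate (-5 + 3i):
= (9 + 8i)(-5 + 3i) / ((-5)^2 + (-3)^2)
= (-69 - 13i) / 34
= -69/34 - (13/34)i


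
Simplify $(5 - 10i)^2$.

(a + bi)^2 = a^2 - b^2 + 2abi
= 5^2 - (-10)^2 + 2*5*(-10)i
= -75 - 100i


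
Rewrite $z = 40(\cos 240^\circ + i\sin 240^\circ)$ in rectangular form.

a = r cos θ = 40 * -1/2 = -20
b = r sin θ = 40 * -sqrt(3)/2 = -20*sqrt(3)
z = -20 - 20*sqrt(3)i


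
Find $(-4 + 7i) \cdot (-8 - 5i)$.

(a1*a2 - b1*b2) + (a1*b2 + b1*a2)i
= (32 - (-35)) + (20 + (-56))i
= 67 - 36i


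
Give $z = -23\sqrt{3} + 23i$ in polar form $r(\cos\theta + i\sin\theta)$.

r = |z| = sqrt(a^2 + b^2) = sqrt((-23*sqrt(3))^2 + (23)^2) = sqrt(1587 + 529) = sqrt(2116) = 46
θ = arctan(b/a) = arctan(23/-39.8372) (quadrant-adjusted) = 150°
z = 46(cos 150° + i sin 150°)


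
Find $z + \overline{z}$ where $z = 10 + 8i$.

z + conjugate(z) = (a + bi) + (a - bi) = 2a
= 2 * 10 = 20


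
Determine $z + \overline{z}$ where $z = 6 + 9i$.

z + conjugate(z) = (a + bi) + (a - bi) = 2a
= 2 * 6 = 12


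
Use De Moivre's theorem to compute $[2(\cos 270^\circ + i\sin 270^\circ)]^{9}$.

By De Moivre: z^n = r^n(cos(nθ) + i sin(nθ))
= 2^9(cos(9*270°) + i sin(9*270°))
= 512(cos 270° + i sin 270°)
= -512i


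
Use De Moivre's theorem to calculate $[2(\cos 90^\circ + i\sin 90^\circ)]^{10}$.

By De Moivre: z^n = r^n(cos(nθ) + i sin(nθ))
= 2^10(cos(10*90°) + i sin(10*90°))
= 1024(cos 180° + i sin 180°)
= -1024


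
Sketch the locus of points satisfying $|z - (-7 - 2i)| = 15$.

|z - z0| = r describes a circle centered at z0 with radius r
Here z0 = -7 - 2i and r = 15
Locus: Circle centered at (-7, -2) with radius 15


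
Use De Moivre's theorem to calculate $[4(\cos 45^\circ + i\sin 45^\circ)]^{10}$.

By De Moivre: z^n = r^n(cos(nθ) + i sin(nθ))
= 4^10(cos(10*45°) + i sin(10*45°))
= 1048576(cos 90° + i sin 90°)
= 1048576i


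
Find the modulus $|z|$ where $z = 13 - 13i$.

|z| = sqrt(a^2 + b^2) = sqrt(13^2 + (-13)^2) = sqrt(338) = sqrt(338)


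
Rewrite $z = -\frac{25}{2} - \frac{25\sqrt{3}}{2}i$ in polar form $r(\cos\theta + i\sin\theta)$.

r = |z| = sqrt(a^2 + b^2) = sqrt((-25/2)^2 + (-25*sqrt(3)/2)^2) = sqrt(625/4 + 1875/4) = sqrt(625) = 25
θ = arctan(b/a) = arctan(-21.6506/-12.5) (quadrant-adjusted) = 240°
z = 25(cos 240° + i sin 240°)


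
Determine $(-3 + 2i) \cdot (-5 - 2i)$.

(a1*a2 - b1*b2) + (a1*b2 + b1*a2)i
= (15 - (-4)) + (6 + (-10))i
= 19 - 4i


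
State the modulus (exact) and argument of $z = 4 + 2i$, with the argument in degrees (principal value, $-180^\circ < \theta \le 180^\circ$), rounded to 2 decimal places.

|z| = sqrt(4^2 + 2^2) = sqrt(20)
arg(z) = arctan(b/a) = arctan(2/4) (quadrant-adjusted) = 26.57°


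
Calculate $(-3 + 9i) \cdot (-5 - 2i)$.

(a1*a2 - b1*b2) + (a1*b2 + b1*a2)i
= (15 - (-18)) + (6 + (-45))i
= 33 - 39i


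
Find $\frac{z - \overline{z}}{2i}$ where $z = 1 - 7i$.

z - conjugate(z) = 2bi
(z - conjugate(z))/(2i) = 2bi/(2i) = b = -7


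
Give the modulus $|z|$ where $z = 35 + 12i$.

|z| = sqrt(a^2 + b^2) = sqrt(35^2 + 12^2) = sqrt(1369) = 37


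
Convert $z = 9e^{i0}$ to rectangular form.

a = r cos θ = 9 * 1 = 9
b = r sin θ = 9 * 0 = 0
z = 9


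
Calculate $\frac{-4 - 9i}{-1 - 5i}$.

Multiply numerator and denominator by conjugate (-1 + 5i):
= (-4 - 9i)(-1 + 5i) / ((-1)^2 + (-5)^2)
= (49 - 11i) / 26
= 49/26 - (11/26)i


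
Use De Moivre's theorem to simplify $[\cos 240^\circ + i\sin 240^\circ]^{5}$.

By De Moivre: z^n = r^n(cos(nθ) + i sin(nθ))
= 1^5(cos(5*240°) + i sin(5*240°))
= 1(cos 120° + i sin 120°)
= -1/2 + (sqrt(3)/2)i


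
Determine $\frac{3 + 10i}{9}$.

Divisor is real, so divide each part by 9:
= 1/3 + (10/9)i


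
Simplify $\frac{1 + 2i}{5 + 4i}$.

Multiply numerator and denominator by conjugate (5 - 4i):
= (1 + 2i)(5 - 4i) / (5^2 + 4^2)
= (13 + 6i) / 41
= 13/41 + (6/41)i


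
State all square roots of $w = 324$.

|w| = 324, arg(w) = 0°
Root modulus = 324^(1/2) = 18
Root arguments: θ_k = (0° + 360°k)/2 for k = 0, 1, ..., 1
Roots: 18, -18


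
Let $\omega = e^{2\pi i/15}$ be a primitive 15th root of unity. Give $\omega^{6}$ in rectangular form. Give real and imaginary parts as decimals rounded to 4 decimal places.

ω^6 = e^(2πi·6/15) = e^(i·4π/5)
= cos(4π/5) + i sin(4π/5)
= -0.8090 + 0.5878i


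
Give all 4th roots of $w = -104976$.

|w| = 104976, arg(w) = 180°
Root modulus = 104976^(1/4) = 18
Root arguments: θ_k = (180° + 360°k)/4 for k = 0, 1, ..., 3
Roots: 9*sqrt(2) + 9*sqrt(2)i, -9*sqrt(2) + 9*sqrt(2)i, -9*sqrt(2) - 9*sqrt(2)i, 9*sqrt(2) - 9*sqrt(2)i


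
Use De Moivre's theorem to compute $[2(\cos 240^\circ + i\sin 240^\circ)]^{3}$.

By De Moivre: z^n = r^n(cos(nθ) + i sin(nθ))
= 2^3(cos(3*240°) + i sin(3*240°))
= 8(cos 0° + i sin 0°)
= 8


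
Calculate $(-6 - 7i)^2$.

(a + bi)^2 = a^2 - b^2 + 2abi
= (-6)^2 - (-7)^2 + 2*(-6)*(-7)i
= -13 + 84i


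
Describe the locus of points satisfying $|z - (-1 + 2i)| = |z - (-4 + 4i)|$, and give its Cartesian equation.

|z - z1| = |z - z2| means z is equidistant from z1 and z2,
i.e. the perpendicular bisector of the segment from (-1, 2) to (-4, 4) (midpoint (-5/2, 3)).
With z = x + yi, square both sides:
(x - (-1))^2 + (y - 2)^2 = (x - (-4))^2 + (y - 4)^2
The x^2 and y^2 terms cancel: -6x + 4y = 32 - 5 = 27
Simplify: 6x - 4y = -27
Locus: Perpendicular bisector of the segment from (-1, 2) to (-4, 4): the line 6x - 4y = -27


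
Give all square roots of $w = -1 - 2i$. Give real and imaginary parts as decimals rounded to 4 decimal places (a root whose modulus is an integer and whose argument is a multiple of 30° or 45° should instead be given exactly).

|w| = sqrt(5) ≈ 2.236068, arg(w) ≈ 243.434949°
Root modulus = sqrt(5)^(1/2) ≈ 1.495349
Root arguments: θ_k = (arg(w) + 360°k)/2 for k = 0, 1, ..., 1
Compute each root as (root modulus)(cos θ_k + i sin θ_k) using full-precision intermediates, then round to 4 decimal places.
Roots: -0.7862 + 1.2720i, 0.7862 - 1.2720i


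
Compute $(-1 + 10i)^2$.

(a + bi)^2 = a^2 - b^2 + 2abi
= (-1)^2 - 10^2 + 2*(-1)*10i
= -99 - 20i


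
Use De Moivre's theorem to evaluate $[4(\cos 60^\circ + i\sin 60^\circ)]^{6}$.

By De Moivre: z^n = r^n(cos(nθ) + i sin(nθ))
= 4^6(cos(6*60°) + i sin(6*60°))
= 4096(cos 0° + i sin 0°)
= 4096


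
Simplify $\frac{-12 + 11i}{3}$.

Divisor is real, so divide each part by 3:
= -4 + (11/3)i


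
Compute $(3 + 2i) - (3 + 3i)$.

(3 - 3) + (2 - 3)i = -i


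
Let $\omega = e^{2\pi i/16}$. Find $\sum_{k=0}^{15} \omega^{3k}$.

Let ζ = ω^3 = e^(2πi·3/16). Since 16 ∤ 3, ζ ≠ 1.
Sum = Σ_{k=0}^{15} ζ^k = (ζ^16 - 1)/(ζ - 1) = (ω^{3·16} - 1)/(ζ - 1) = (1 - 1)/(ζ - 1) = 0


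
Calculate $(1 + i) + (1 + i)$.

(1 + 1) + (1 + 1)i = 2 + 2i


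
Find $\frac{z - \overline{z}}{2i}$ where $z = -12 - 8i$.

z - conjugate(z) = 2bi
(z - conjugate(z))/(2i) = 2bi/(2i) = b = -8


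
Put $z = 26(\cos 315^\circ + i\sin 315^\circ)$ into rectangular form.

a = r cos θ = 26 * sqrt(2)/2 = 13*sqrt(2)
b = r sin θ = 26 * -sqrt(2)/2 = -13*sqrt(2)
z = 13*sqrt(2) - 13*sqrt(2)i


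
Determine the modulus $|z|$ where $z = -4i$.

|z| = sqrt(a^2 + b^2) = sqrt(0^2 + (-4)^2) = sqrt(16) = 4


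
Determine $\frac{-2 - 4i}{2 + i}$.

Multiply numerator and denominator by conjugate (2 - i):
= (-2 - 4i)(2 - i) / (2^2 + 1^2)
= (-8 - 6i) / 5
= -8/5 - (6/5)i


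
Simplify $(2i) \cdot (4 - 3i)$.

(a1*a2 - b1*b2) + (a1*b2 + b1*a2)i
= (0 - (-6)) + (0 + 8)i
= 6 + 8i


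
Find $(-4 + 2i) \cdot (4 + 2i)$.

(a1*a2 - b1*b2) + (a1*b2 + b1*a2)i
= (-16 - 4) + (-8 + 8)i
= -20


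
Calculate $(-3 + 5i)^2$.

(a + bi)^2 = a^2 - b^2 + 2abi
= (-3)^2 - 5^2 + 2*(-3)*5i
= -16 - 30i


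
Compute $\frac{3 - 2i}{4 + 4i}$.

Multiply numerator and denominator by conjugate (4 - 4i):
= (3 - 2i)(4 - 4i) / (4^2 + 4^2)
= (4 - 20i) / 32
Divide through by 4: (1 - 5i) / 8
= 1/8 - (5/8)i


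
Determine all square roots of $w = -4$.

|w| = 4, arg(w) = 180°
Root modulus = 4^(1/2) = 2
Root arguments: θ_k = (180° + 360°k)/2 for k = 0, 1, ..., 1
Roots: 2i, -2i


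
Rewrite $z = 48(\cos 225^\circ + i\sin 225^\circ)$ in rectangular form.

a = r cos θ = 48 * -sqrt(2)/2 = -24*sqrt(2)
b = r sin θ = 48 * -sqrt(2)/2 = -24*sqrt(2)
z = -24*sqrt(2) - 24*sqrt(2)i


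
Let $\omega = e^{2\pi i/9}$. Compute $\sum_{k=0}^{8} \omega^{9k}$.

Since 9 divides 9, ω^9 = (ω^9)^1 = 1^1 = 1, so every term is 1.
Sum = 9 · 1 = 9


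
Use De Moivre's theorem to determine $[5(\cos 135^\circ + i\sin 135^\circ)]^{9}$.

By De Moivre: z^n = r^n(cos(nθ) + i sin(nθ))
= 5^9(cos(9*135°) + i sin(9*135°))
= 1953125(cos 135° + i sin 135°)
= -1953125*sqrt(2)/2 + (1953125*sqrt(2)/2)i


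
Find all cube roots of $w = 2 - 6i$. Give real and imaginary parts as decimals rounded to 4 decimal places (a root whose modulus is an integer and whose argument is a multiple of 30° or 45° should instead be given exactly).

|w| = sqrt(40) ≈ 6.324555, arg(w) ≈ 288.434949°
Root modulus = sqrt(40)^(1/3) ≈ 1.849311
Root arguments: θ_k = (arg(w) + 360°k)/3 for k = 0, 1, ..., 2
Compute each root as (root modulus)(cos θ_k + i sin θ_k) using full-precision intermediates, then round to 4 decimal places.
Roots: -0.1980 + 1.8387i, -1.4934 - 1.0908i, 1.6913 - 0.7479i


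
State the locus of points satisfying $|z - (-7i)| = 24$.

|z - z0| = r describes a circle centered at z0 with radius r
Here z0 = -7i and r = 24
Locus: Circle centered at (0, -7) with radius 24


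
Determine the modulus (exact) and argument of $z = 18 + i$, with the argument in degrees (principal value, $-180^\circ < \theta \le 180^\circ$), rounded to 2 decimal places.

|z| = sqrt(18^2 + 1^2) = sqrt(325)
arg(z) = arctan(b/a) = arctan(1/18) (quadrant-adjusted) = 3.18°


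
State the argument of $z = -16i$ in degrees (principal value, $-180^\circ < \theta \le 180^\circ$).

a = 0 and b < 0, so z lies on the negative imaginary axis: θ = -90°


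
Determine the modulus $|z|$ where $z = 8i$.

|z| = sqrt(a^2 + b^2) = sqrt(0^2 + 8^2) = sqrt(64) = 8


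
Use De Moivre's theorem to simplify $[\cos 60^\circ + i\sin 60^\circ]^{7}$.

By De Moivre: z^n = r^n(cos(nθ) + i sin(nθ))
= 1^7(cos(7*60°) + i sin(7*60°))
= 1(cos 60° + i sin 60°)
= 1/2 + (sqrt(3)/2)i


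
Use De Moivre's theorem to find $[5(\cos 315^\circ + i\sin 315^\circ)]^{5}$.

By De Moivre: z^n = r^n(cos(nθ) + i sin(nθ))
= 5^5(cos(5*315°) + i sin(5*315°))
= 3125(cos 135° + i sin 135°)
= -3125*sqrt(2)/2 + (3125*sqrt(2)/2)i


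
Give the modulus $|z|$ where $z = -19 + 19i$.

|z| = sqrt(a^2 + b^2) = sqrt((-19)^2 + 19^2) = sqrt(722) = sqrt(722)


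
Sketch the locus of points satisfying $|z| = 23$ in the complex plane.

|z| = 23 means sqrt(x^2 + y^2) = 23
This is a circle of radius 23 centered at the origin


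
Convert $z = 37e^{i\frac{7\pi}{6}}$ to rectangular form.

a = r cos θ = 37 * -sqrt(3)/2 = -37*sqrt(3)/2
b = r sin θ = 37 * -1/2 = -37/2
z = -37*sqrt(3)/2 - (37/2)i


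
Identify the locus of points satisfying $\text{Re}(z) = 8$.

Re(z) = x where z = x + yi; the equation x = 8 is satisfied by all points with that x-coordinate
Locus: Vertical line x = 8


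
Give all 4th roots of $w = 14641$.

|w| = 14641, arg(w) = 0°
Root modulus = 14641^(1/4) = 11
Root arguments: θ_k = (0° + 360°k)/4 for k = 0, 1, ..., 3
Roots: 11, 11i, -11, -11i


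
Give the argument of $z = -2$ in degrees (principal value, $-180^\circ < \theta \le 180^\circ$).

b = 0 and a < 0, so z lies on the negative real axis: θ = 180°


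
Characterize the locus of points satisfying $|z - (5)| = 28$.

|z - z0| = r describes a circle centered at z0 with radius r
Here z0 = 5 and r = 28
Locus: Circle centered at (5, 0) with radius 28


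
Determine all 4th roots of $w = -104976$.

|w| = 104976, arg(w) = 180°
Root modulus = 104976^(1/4) = 18
Root arguments: θ_k = (180° + 360°k)/4 for k = 0, 1, ..., 3
Roots: 9*sqrt(2) + 9*sqrt(2)i, -9*sqrt(2) + 9*sqrt(2)i, -9*sqrt(2) - 9*sqrt(2)i, 9*sqrt(2) - 9*sqrt(2)i


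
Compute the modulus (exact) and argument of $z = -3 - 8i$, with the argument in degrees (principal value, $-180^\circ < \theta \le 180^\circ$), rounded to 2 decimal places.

|z| = sqrt((-3)^2 + (-8)^2) = sqrt(73)
arg(z) = arctan(b/a) = arctan(-8/-3) (quadrant-adjusted) = -110.56°


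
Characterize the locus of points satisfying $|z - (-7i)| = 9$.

|z - z0| = r describes a circle centered at z0 with radius r
Here z0 = -7i and r = 9
Locus: Circle centered at (0, -7) with radius 9


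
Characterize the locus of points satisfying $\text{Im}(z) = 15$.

Im(z) = y where z = x + yi; the equation y = 15 is satisfied by all points with that y-coordinate
Locus: Horizontal line y = 15


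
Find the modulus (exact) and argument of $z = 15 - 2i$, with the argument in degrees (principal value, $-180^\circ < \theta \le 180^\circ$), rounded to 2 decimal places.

|z| = sqrt(15^2 + (-2)^2) = sqrt(229)
arg(z) = arctan(b/a) = arctan(-2/15) (quadrant-adjusted) = -7.59°


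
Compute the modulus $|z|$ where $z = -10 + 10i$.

|z| = sqrt(a^2 + b^2) = sqrt((-10)^2 + 10^2) = sqrt(200) = sqrt(200)


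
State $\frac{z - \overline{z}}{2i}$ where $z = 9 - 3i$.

z - conjugate(z) = 2bi
(z - conjugate(z))/(2i) = 2bi/(2i) = b = -3


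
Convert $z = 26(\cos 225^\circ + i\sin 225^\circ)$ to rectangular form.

a = r cos θ = 26 * -sqrt(2)/2 = -13*sqrt(2)
b = r sin θ = 26 * -sqrt(2)/2 = -13*sqrt(2)
z = -13*sqrt(2) - 13*sqrt(2)i


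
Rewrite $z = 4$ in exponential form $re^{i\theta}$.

r = |z| = sqrt((4)^2 + (0)^2) = sqrt(16 + 0) = sqrt(16) = 4
b = 0 and a > 0, so z lies on the positive real axis: θ = 0
z = 4e^(i*0) = 4


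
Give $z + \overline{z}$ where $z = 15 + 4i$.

z + conjugate(z) = (a + bi) + (a - bi) = 2a
= 2 * 15 = 30


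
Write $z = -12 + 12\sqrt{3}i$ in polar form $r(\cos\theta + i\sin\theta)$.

r = |z| = sqrt(a^2 + b^2) = sqrt((-12)^2 + (12*sqrt(3))^2) = sqrt(144 + 432) = sqrt(576) = 24
θ = arctan(b/a) = arctan(20.7846/-12) (quadrant-adjusted) = 120°
z = 24(cos 120° + i sin 120°)


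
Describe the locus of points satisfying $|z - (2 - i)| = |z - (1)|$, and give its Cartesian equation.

|z - z1| = |z - z2| means z is equidistant from z1 and z2,
i.e. the perpendicular bisector of the segment from (2, -1) to (1, 0) (midpoint (3/2, -1/2)).
With z = x + yi, square both sides:
(x - 2)^2 + (y - (-1))^2 = (x - 1)^2 + (y - 0)^2
The x^2 and y^2 terms cancel: -2x + 2y = 1 - 5 = -4
Simplify: x - y = 2
Locus: Perpendicular bisector of the segment from (2, -1) to (1, 0): the line x - y = 2


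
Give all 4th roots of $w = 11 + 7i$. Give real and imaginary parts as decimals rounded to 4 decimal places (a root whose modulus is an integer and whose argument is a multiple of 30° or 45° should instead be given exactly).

|w| = sqrt(170) ≈ 13.038405, arg(w) ≈ 32.471192°
Root modulus = sqrt(170)^(1/4) ≈ 1.900230
Root arguments: θ_k = (arg(w) + 360°k)/4 for k = 0, 1, ..., 3
Compute each root as (root modulus)(cos θ_k + i sin θ_k) using full-precision intermediates, then round to 4 decimal places.
Roots: 1.8812 + 0.2683i, -0.2683 + 1.8812i, -1.8812 - 0.2683i, 0.2683 - 1.8812i


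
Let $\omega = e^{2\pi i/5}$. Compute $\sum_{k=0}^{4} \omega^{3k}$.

Let ζ = ω^3 = e^(2πi·3/5). Since 5 ∤ 3, ζ ≠ 1.
Sum = Σ_{k=0}^{4} ζ^k = (ζ^5 - 1)/(ζ - 1) = (ω^{3·5} - 1)/(ζ - 1) = (1 - 1)/(ζ - 1) = 0


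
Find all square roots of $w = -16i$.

|w| = 16, arg(w) = 270°
Root modulus = 16^(1/2) = 4
Root arguments: θ_k = (270° + 360°k)/2 for k = 0, 1, ..., 1
Roots: -2*sqrt(2) + 2*sqrt(2)i, 2*sqrt(2) - 2*sqrt(2)i


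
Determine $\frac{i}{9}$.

Divisor is real, so divide each part by 9:
= 0 + (1/9)i


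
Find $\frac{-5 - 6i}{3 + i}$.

Multiply numerator and denominator by conjugate (3 - i):
= (-5 - 6i)(3 - i) / (3^2 + 1^2)
= (-21 - 13i) / 10
= -21/10 - (13/10)i


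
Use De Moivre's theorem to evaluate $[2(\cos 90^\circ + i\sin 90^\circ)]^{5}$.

By De Moivre: z^n = r^n(cos(nθ) + i sin(nθ))
= 2^5(cos(5*90°) + i sin(5*90°))
= 32(cos 90° + i sin 90°)
= 32i


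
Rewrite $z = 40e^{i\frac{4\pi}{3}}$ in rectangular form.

a = r cos θ = 40 * -1/2 = -20
b = r sin θ = 40 * -sqrt(3)/2 = -20*sqrt(3)
z = -20 - 20*sqrt(3)i


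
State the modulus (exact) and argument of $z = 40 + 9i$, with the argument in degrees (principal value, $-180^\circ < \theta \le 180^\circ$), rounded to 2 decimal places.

|z| = sqrt(40^2 + 9^2) = 41
arg(z) = arctan(b/a) = arctan(9/40) (quadrant-adjusted) = 12.68°


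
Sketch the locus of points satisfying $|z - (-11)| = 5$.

|z - z0| = r describes a circle centered at z0 with radius r
Here z0 = -11 and r = 5
Locus: Circle centered at (-11, 0) with radius 5


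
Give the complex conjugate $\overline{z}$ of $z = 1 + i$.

If z = a + bi, then conjugate(z) = a - bi
conjugate(1 + i) = 1 - i


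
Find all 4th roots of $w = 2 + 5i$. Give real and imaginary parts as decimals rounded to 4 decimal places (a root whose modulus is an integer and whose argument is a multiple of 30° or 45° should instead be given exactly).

|w| = sqrt(29) ≈ 5.385165, arg(w) ≈ 68.198591°
Root modulus = sqrt(29)^(1/4) ≈ 1.523350
Root arguments: θ_k = (arg(w) + 360°k)/4 for k = 0, 1, ..., 3
Compute each root as (root modulus)(cos θ_k + i sin θ_k) using full-precision intermediates, then round to 4 decimal places.
Roots: 1.4564 + 0.4466i, -0.4466 + 1.4564i, -1.4564 - 0.4466i, 0.4466 - 1.4564i


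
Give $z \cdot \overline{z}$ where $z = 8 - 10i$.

z * conjugate(z) = |z|^2 = a^2 + b^2
= 8^2 + (-10)^2 = 164


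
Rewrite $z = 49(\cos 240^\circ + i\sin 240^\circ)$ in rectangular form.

a = r cos θ = 49 * -1/2 = -49/2
b = r sin θ = 49 * -sqrt(3)/2 = -49*sqrt(3)/2
z = -49/2 - (49*sqrt(3)/2)i


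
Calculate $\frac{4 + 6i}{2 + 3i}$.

Multiply numerator and denominator by conjugate (2 - 3i):
= (4 + 6i)(2 - 3i) / (2^2 + 3^2)
= (26) / 13
= 2


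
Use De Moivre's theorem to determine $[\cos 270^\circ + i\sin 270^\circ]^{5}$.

By De Moivre: z^n = r^n(cos(nθ) + i sin(nθ))
= 1^5(cos(5*270°) + i sin(5*270°))
= 1(cos 270° + i sin 270°)
= -i


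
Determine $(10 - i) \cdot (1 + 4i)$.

(a1*a2 - b1*b2) + (a1*b2 + b1*a2)i
= (10 - (-4)) + (40 + (-1))i
= 14 + 39i


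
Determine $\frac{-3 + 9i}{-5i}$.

Multiply numerator and denominator by conjugate (5i):
= (-3 + 9i)(5i) / (0^2 + (-5)^2)
= (-45 - 15i) / 25
Divide through by 5: (-9 - 3i) / 5
= -9/5 - (3/5)i


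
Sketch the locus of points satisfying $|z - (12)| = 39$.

|z - z0| = r describes a circle centered at z0 with radius r
Here z0 = 12 and r = 39
Locus: Circle centered at (12, 0) with radius 39


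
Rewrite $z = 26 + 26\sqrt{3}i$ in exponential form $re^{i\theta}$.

r = |z| = sqrt((26)^2 + (26*sqrt(3))^2) = sqrt(676 + 2028) = sqrt(2704) = 52
θ = arctan(b/a) = arctan(45.0333/26) (quadrant-adjusted) = 60° = π/3
z = 52e^(i*π/3)


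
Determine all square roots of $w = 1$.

|w| = 1, arg(w) = 0°
Root modulus = 1^(1/2) = 1
Root arguments: θ_k = (0° + 360°k)/2 for k = 0, 1, ..., 1
Roots: 1, -1


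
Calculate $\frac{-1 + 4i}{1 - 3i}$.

Multiply numerator and denominator by conjugate (1 + 3i):
= (-1 + 4i)(1 + 3i) / (1^2 + (-3)^2)
= (-13 + i) / 10
= -13/10 + (1/10)i


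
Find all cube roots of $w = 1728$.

|w| = 1728, arg(w) = 0°
Root modulus = 1728^(1/3) = 12
Root arguments: θ_k = (0° + 360°k)/3 for k = 0, 1, ..., 2
Roots: 12, -6 + 6*sqrt(3)i, -6 - 6*sqrt(3)i


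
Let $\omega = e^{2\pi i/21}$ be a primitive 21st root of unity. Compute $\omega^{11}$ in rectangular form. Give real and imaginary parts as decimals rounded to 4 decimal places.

ω^11 = e^(2πi·11/21) = e^(i·22π/21)
= cos(22π/21) + i sin(22π/21)
= -0.9888 - 0.1490i


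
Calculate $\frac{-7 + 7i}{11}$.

Divisor is real, so divide each part by 11:
= -7/11 + (7/11)i


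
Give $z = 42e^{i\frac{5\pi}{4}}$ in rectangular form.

a = r cos θ = 42 * -sqrt(2)/2 = -21*sqrt(2)
b = r sin θ = 42 * -sqrt(2)/2 = -21*sqrt(2)
z = -21*sqrt(2) - 21*sqrt(2)i


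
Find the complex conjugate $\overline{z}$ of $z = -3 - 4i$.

If z = a + bi, then conjugate(z) = a - bi
conjugate(-3 - 4i) = -3 + 4i


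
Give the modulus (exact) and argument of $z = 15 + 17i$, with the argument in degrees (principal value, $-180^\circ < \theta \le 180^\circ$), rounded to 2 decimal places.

|z| = sqrt(15^2 + 17^2) = sqrt(514)
arg(z) = arctan(b/a) = arctan(17/15) (quadrant-adjusted) = 48.58°


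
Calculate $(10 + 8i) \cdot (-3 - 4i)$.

(a1*a2 - b1*b2) + (a1*b2 + b1*a2)i
= (-30 - (-32)) + (-40 + (-24))i
= 2 - 64i


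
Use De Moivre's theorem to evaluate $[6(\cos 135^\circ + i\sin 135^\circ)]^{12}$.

By De Moivre: z^n = r^n(cos(nθ) + i sin(nθ))
= 6^12(cos(12*135°) + i sin(12*135°))
= 2176782336(cos 180° + i sin 180°)
= -2176782336


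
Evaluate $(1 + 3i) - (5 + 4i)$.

(1 - 5) + (3 - 4)i = -4 - i


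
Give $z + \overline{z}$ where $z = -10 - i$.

z + conjugate(z) = (a + bi) + (a - bi) = 2a
= 2 * (-10) = -20


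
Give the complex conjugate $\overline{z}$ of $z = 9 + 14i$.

If z = a + bi, then conjugate(z) = a - bi
conjugate(9 + 14i) = 9 - 14i


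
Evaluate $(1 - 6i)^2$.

(a + bi)^2 = a^2 - b^2 + 2abi
= 1^2 - (-6)^2 + 2*1*(-6)i
= -35 - 12i


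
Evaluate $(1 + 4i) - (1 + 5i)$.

(1 - 1) + (4 - 5)i = -i


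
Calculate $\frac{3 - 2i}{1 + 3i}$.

Multiply numerator and denominator by conjugate (1 - 3i):
= (3 - 2i)(1 - 3i) / (1^2 + 3^2)
= (-3 - 11i) / 10
= -3/10 - (11/10)i


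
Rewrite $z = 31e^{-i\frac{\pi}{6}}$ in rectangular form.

a = r cos θ = 31 * sqrt(3)/2 = 31*sqrt(3)/2
b = r sin θ = 31 * -1/2 = -31/2
z = 31*sqrt(3)/2 - (31/2)i


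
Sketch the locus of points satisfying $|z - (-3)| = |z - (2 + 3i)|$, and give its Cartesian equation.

|z - z1| = |z - z2| means z is equidistant from z1 and z2,
i.e. the perpendicular bisector of the segment from (-3, 0) to (2, 3) (midpoint (-1/2, 3/2)).
With z = x + yi, square both sides:
(x - (-3))^2 + (y - 0)^2 = (x - 2)^2 + (y - 3)^2
The x^2 and y^2 terms cancel: 10x + 6y = 13 - 9 = 4
Simplify: 5x + 3y = 2
Locus: Perpendicular bisector of the segment from (-3, 0) to (2, 3): the line 5x + 3y = 2


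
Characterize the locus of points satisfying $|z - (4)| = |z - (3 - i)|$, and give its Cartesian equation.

|z - z1| = |z - z2| means z is equidistant from z1 and z2,
i.e. the perpendicular bisector of the segment from (4, 0) to (3, -1) (midpoint (7/2, -1/2)).
With z = x + yi, square both sides:
(x - 4)^2 + (y - 0)^2 = (x - 3)^2 + (y - (-1))^2
The x^2 and y^2 terms cancel: -2x + (-2)y = 10 - 16 = -6
Simplify: x + y = 3
Locus: Perpendicular bisector of the segment from (4, 0) to (3, -1): the line x + y = 3


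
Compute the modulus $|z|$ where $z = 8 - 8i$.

|z| = sqrt(a^2 + b^2) = sqrt(8^2 + (-8)^2) = sqrt(128) = sqrt(128)


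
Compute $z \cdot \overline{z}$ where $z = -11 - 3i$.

z * conjugate(z) = |z|^2 = a^2 + b^2
= (-11)^2 + (-3)^2 = 130


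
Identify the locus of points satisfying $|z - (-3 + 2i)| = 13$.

|z - z0| = r describes a circle centered at z0 with radius r
Here z0 = -3 + 2i and r = 13
Locus: Circle centered at (-3, 2) with radius 13


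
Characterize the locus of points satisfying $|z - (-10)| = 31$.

|z - z0| = r describes a circle centered at z0 with radius r
Here z0 = -10 and r = 31
Locus: Circle centered at (-10, 0) with radius 31


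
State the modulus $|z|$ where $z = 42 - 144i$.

|z| = sqrt(a^2 + b^2) = sqrt(42^2 + (-144)^2) = sqrt(22500) = 150


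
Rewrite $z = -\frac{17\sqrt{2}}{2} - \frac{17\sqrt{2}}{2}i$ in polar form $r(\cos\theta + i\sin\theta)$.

r = |z| = sqrt(a^2 + b^2) = sqrt((-17*sqrt(2)/2)^2 + (-17*sqrt(2)/2)^2) = sqrt(289/2 + 289/2) = sqrt(289) = 17
θ = arctan(b/a) = arctan(-12.0208/-12.0208) (quadrant-adjusted) = 225°
z = 17(cos 225° + i sin 225°)


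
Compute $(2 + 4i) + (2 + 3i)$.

(2 + 2) + (4 + 3)i = 4 + 7i


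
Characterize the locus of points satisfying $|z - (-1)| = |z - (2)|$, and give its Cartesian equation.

|z - z1| = |z - z2| means z is equidistant from z1 and z2,
i.e. the perpendicular bisector of the segment from (-1, 0) to (2, 0) (midpoint (1/2, 0)).
With z = x + yi, square both sides:
(x - (-1))^2 + (y - 0)^2 = (x - 2)^2 + (y - 0)^2
The x^2 and y^2 terms cancel: 6x + 0y = 4 - 1 = 3
Simplify: x = 1/2
Locus: Perpendicular bisector of the segment from (-1, 0) to (2, 0): the line x = 1/2


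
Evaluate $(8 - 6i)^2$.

(a + bi)^2 = a^2 - b^2 + 2abi
= 8^2 - (-6)^2 + 2*8*(-6)i
= 28 - 96i


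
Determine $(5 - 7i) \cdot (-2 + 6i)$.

(a1*a2 - b1*b2) + (a1*b2 + b1*a2)i
= (-10 - (-42)) + (30 + 14)i
= 32 + 44i


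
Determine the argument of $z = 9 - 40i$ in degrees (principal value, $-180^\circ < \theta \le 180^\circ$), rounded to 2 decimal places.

θ = arctan(b/a) = arctan(-40/9) (quadrant-adjusted) = -77.32°


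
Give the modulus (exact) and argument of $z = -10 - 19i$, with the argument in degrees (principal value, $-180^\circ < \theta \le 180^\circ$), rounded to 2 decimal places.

|z| = sqrt((-10)^2 + (-19)^2) = sqrt(461)
arg(z) = arctan(b/a) = arctan(-19/-10) (quadrant-adjusted) = -117.76°


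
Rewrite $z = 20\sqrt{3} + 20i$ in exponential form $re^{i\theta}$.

r = |z| = sqrt((20*sqrt(3))^2 + (20)^2) = sqrt(1200 + 400) = sqrt(1600) = 40
θ = arctan(b/a) = arctan(20/34.641) (quadrant-adjusted) = 30° = π/6
z = 40e^(i*π/6)


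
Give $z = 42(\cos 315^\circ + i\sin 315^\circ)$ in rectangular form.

a = r cos θ = 42 * sqrt(2)/2 = 21*sqrt(2)
b = r sin θ = 42 * -sqrt(2)/2 = -21*sqrt(2)
z = 21*sqrt(2) - 21*sqrt(2)i


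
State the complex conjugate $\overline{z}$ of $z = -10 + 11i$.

If z = a + bi, then conjugate(z) = a - bi
conjugate(-10 + 11i) = -10 - 11i


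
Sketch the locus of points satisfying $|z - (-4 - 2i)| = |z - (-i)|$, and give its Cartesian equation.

|z - z1| = |z - z2| means z is equidistant from z1 and z2,
i.e. the perpendicular bisector of the segment from (-4, -2) to (0, -1) (midpoint (-2, -3/2)).
With z = x + yi, square both sides:
(x - (-4))^2 + (y - (-2))^2 = (x - 0)^2 + (y - (-1))^2
The x^2 and y^2 terms cancel: 8x + 2y = 1 - 20 = -19
Simplify: 8x + 2y = -19
Locus: Perpendicular bisector of the segment from (-4, -2) to (0, -1): the line 8x + 2y = -19


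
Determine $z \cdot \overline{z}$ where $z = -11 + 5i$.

z * conjugate(z) = |z|^2 = a^2 + b^2
= (-11)^2 + 5^2 = 146


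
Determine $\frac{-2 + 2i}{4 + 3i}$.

Multiply numerator and denominator by conjugate (4 - 3i):
= (-2 + 2i)(4 - 3i) / (4^2 + 3^2)
= (-2 + 14i) / 25
= -2/25 + (14/25)i


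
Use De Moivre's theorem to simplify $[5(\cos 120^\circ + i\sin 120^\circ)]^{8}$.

By De Moivre: z^n = r^n(cos(nθ) + i sin(nθ))
= 5^8(cos(8*120°) + i sin(8*120°))
= 390625(cos 240° + i sin 240°)
= -390625/2 - (390625*sqrt(3)/2)i


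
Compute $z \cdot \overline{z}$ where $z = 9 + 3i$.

z * conjugate(z) = |z|^2 = a^2 + b^2
= 9^2 + 3^2 = 90


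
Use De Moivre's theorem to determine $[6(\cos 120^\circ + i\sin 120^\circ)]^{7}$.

By De Moivre: z^n = r^n(cos(nθ) + i sin(nθ))
= 6^7(cos(7*120°) + i sin(7*120°))
= 279936(cos 120° + i sin 120°)
= -139968 + 139968*sqrt(3)i


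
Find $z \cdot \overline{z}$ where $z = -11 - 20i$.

z * conjugate(z) = |z|^2 = a^2 + b^2
= (-11)^2 + (-20)^2 = 521


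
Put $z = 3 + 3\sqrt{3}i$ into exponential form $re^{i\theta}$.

r = |z| = sqrt((3)^2 + (3*sqrt(3))^2) = sqrt(9 + 27) = sqrt(36) = 6
θ = arctan(b/a) = arctan(5.1962/3) (quadrant-adjusted) = 60° = π/3
z = 6e^(i*π/3)


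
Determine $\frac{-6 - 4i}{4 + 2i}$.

Multiply numerator and denominator by conjugate (4 - 2i):
= (-6 - 4i)(4 - 2i) / (4^2 + 2^2)
= (-32 - 4i) / 20
Divide through by 4: (-8 - i) / 5
= -8/5 - (1/5)i


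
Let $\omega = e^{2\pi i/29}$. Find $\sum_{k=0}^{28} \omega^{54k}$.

Let ζ = ω^54 = e^(2πi·54/29). Since 29 ∤ 54, ζ ≠ 1.
Sum = Σ_{k=0}^{28} ζ^k = (ζ^29 - 1)/(ζ - 1) = (ω^{54·29} - 1)/(ζ - 1) = (1 - 1)/(ζ - 1) = 0


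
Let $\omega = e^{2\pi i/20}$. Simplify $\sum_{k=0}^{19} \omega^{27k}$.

Let ζ = ω^27 = e^(2πi·27/20). Since 20 ∤ 27, ζ ≠ 1.
Sum = Σ_{k=0}^{19} ζ^k = (ζ^20 - 1)/(ζ - 1) = (ω^{27·20} - 1)/(ζ - 1) = (1 - 1)/(ζ - 1) = 0


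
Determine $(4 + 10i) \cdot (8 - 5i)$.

(a1*a2 - b1*b2) + (a1*b2 + b1*a2)i
= (32 - (-50)) + (-20 + 80)i
= 82 + 60i


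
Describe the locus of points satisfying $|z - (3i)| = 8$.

|z - z0| = r describes a circle centered at z0 with radius r
Here z0 = 3i and r = 8
Locus: Circle centered at (0, 3) with radius 8


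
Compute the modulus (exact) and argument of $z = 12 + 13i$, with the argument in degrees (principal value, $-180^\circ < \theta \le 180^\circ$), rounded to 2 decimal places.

|z| = sqrt(12^2 + 13^2) = sqrt(313)
arg(z) = arctan(b/a) = arctan(13/12) (quadrant-adjusted) = 47.29°


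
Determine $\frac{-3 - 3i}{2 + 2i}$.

Multiply numerator and denominator by conjugate (2 - 2i):
= (-3 - 3i)(2 - 2i) / (2^2 + 2^2)
= (-12) / 8
Divide through by 4: (-3) / 2
= -3/2


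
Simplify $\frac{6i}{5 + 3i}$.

Multiply numerator and denominator by conjugate (5 - 3i):
= (6i)(5 - 3i) / (5^2 + 3^2)
= (18 + 30i) / 34
Divide through by 2: (9 + 15i) / 17
= 9/17 + (15/17)i


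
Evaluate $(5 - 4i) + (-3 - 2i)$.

(5 + (-3)) + (-4 + (-2))i = 2 - 6i


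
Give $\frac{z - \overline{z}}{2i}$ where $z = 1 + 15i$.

z - conjugate(z) = 2bi
(z - conjugate(z))/(2i) = 2bi/(2i) = b = 15


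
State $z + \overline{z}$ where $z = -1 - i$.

z + conjugate(z) = (a + bi) + (a - bi) = 2a
= 2 * (-1) = -2


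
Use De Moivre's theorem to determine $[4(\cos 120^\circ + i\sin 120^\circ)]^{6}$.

By De Moivre: z^n = r^n(cos(nθ) + i sin(nθ))
= 4^6(cos(6*120°) + i sin(6*120°))
= 4096(cos 0° + i sin 0°)
= 4096


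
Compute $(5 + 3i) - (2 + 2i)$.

(5 - 2) + (3 - 2)i = 3 + i


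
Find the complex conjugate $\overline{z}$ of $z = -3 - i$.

If z = a + bi, then conjugate(z) = a - bi
conjugate(-3 - i) = -3 + i


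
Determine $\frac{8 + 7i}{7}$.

Divisor is real, so divide each part by 7:
= 8/7 + i


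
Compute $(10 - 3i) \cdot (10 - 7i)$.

(a1*a2 - b1*b2) + (a1*b2 + b1*a2)i
= (100 - 21) + (-70 + (-30))i
= 79 - 100i


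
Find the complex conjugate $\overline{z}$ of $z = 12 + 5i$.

If z = a + bi, then conjugate(z) = a - bi
conjugate(12 + 5i) = 12 - 5i


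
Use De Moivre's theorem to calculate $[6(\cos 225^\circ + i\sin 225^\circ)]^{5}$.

By De Moivre: z^n = r^n(cos(nθ) + i sin(nθ))
= 6^5(cos(5*225°) + i sin(5*225°))
= 7776(cos 45° + i sin 45°)
= 3888*sqrt(2) + 3888*sqrt(2)i


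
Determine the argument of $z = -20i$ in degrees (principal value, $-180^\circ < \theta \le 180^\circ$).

a = 0 and b < 0, so z lies on the negative imaginary axis: θ = -90°


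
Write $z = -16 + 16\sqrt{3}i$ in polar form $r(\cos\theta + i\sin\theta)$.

r = |z| = sqrt(a^2 + b^2) = sqrt((-16)^2 + (16*sqrt(3))^2) = sqrt(256 + 768) = sqrt(1024) = 32
θ = arctan(b/a) = arctan(27.7128/-16) (quadrant-adjusted) = 120°
z = 32(cos 120° + i sin 120°)


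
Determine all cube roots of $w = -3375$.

|w| = 3375, arg(w) = 180°
Root modulus = 3375^(1/3) = 15
Root arguments: θ_k = (180° + 360°k)/3 for k = 0, 1, ..., 2
Roots: 15/2 + (15*sqrt(3)/2)i, -15, 15/2 - (15*sqrt(3)/2)i


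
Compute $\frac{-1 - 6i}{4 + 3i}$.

Multiply numerator and denominator by conjugate (4 - 3i):
= (-1 - 6i)(4 - 3i) / (4^2 + 3^2)
= (-22 - 21i) / 25
= -22/25 - (21/25)i


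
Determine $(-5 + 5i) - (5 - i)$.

(-5 - 5) + (5 - (-1))i = -10 + 6i


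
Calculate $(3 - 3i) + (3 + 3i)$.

(3 + 3) + (-3 + 3)i = 6


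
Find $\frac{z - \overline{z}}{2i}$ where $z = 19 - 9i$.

z - conjugate(z) = 2bi
(z - conjugate(z))/(2i) = 2bi/(2i) = b = -9


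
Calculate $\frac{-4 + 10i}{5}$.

Divisor is real, so divide each part by 5:
= -4/5 + 2i


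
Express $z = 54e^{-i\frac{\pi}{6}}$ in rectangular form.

a = r cos θ = 54 * sqrt(3)/2 = 27*sqrt(3)
b = r sin θ = 54 * -1/2 = -27
z = 27*sqrt(3) - 27i


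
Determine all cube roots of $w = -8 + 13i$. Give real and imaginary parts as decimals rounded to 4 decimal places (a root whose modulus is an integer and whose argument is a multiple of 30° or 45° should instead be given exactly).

|w| = sqrt(233) ≈ 15.264338, arg(w) ≈ 121.607502°
Root modulus = sqrt(233)^(1/3) ≈ 2.480615
Root arguments: θ_k = (arg(w) + 360°k)/3 for k = 0, 1, ..., 2
Compute each root as (root modulus)(cos θ_k + i sin θ_k) using full-precision intermediates, then round to 4 decimal places.
Roots: 1.8853 + 1.6122i, -2.3388 + 0.8266i, 0.4536 - 2.4388i


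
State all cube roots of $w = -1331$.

|w| = 1331, arg(w) = 180°
Root modulus = 1331^(1/3) = 11
Root arguments: θ_k = (180° + 360°k)/3 for k = 0, 1, ..., 2
Roots: 11/2 + (11*sqrt(3)/2)i, -11, 11/2 - (11*sqrt(3)/2)i


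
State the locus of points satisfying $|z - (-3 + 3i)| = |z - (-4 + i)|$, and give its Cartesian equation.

|z - z1| = |z - z2| means z is equidistant from z1 and z2,
i.e. the perpendicular bisector of the segment from (-3, 3) to (-4, 1) (midpoint (-7/2, 2)).
With z = x + yi, square both sides:
(x - (-3))^2 + (y - 3)^2 = (x - (-4))^2 + (y - 1)^2
The x^2 and y^2 terms cancel: -2x + (-4)y = 17 - 18 = -1
Simplify: 2x + 4y = 1
Locus: Perpendicular bisector of the segment from (-3, 3) to (-4, 1): the line 2x + 4y = 1


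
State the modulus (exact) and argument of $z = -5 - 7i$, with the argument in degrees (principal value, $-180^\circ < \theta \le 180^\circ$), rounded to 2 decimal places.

|z| = sqrt((-5)^2 + (-7)^2) = sqrt(74)
arg(z) = arctan(b/a) = arctan(-7/-5) (quadrant-adjusted) = -125.54°


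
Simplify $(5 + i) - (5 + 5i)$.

(5 - 5) + (1 - 5)i = -4i
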